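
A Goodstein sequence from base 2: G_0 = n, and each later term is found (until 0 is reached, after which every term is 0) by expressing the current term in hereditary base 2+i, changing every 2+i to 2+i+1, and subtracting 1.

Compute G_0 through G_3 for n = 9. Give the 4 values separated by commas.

9, 81, 1023, 9842

base 2: 9 = 2^(2 + 1) + 1; at 3: 3^(3 + 1) + 1 = 82; next = 81
base 3: 81 = 3^(3 + 1); at 4: 4^(4 + 1) = 1024; next = 1023
base 4: 1023 = 3·4^4 + 3·4^3 + 3·4^2 + 3·4 + 3; at 5: 3·5^5 + 3·5^3 + 3·5^2 + 3·5 + 3 = 9843; next = 9842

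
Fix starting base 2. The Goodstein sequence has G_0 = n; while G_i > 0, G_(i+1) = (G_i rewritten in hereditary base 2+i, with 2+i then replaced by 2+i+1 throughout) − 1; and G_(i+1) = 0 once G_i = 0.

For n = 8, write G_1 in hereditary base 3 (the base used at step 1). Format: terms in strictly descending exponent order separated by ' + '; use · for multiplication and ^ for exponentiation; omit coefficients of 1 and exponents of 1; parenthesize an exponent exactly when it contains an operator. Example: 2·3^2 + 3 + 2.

G_0=8  [base 2] 2^(2 + 1)  →[2↦3]→  3^(3 + 1) = 81  −1 ⇒ G_1=80
G_1=80  [base 3] 2·3^3 + 2·3^2 + 2·3 + 2  →[3↦4]→  2·4^4 + 2·4^2 + 2·4 + 2 = 554  −1 ⇒ G_2=553

2·3^3 + 2·3^2 + 2·3 + 2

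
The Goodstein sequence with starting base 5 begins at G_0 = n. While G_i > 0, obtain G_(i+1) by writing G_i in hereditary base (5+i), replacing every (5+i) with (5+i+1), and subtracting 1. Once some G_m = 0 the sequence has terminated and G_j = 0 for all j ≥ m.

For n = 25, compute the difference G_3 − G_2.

25 —HB5→ 5^2 —bump→ 6^2 = 36 —(−1)→ 35
35 —HB6→ 5·6 + 5 —bump→ 5·7 + 5 = 40 —(−1)→ 39
39 —HB7→ 5·7 + 4 —bump→ 5·8 + 4 = 44 —(−1)→ 43

4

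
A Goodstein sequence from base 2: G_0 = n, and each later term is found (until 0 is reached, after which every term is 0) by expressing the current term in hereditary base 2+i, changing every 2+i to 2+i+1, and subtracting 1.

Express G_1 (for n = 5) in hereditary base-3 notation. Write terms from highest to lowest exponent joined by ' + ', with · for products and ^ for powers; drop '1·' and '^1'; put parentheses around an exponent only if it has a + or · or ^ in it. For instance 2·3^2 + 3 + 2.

3^3

step 0: 5 = 2^2 + 1; sub 3 for 2: 3^3 + 1; = 28; G_1 = 28−1 = 27
step 1: 27 = 3^3; sub 4 for 3: 4^4; = 256; G_2 = 256−1 = 255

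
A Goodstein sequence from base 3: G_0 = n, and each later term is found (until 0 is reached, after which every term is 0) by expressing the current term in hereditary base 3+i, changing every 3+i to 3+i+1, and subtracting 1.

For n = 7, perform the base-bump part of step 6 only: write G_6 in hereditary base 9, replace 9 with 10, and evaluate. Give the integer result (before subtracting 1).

step 0: 7 = 2·3 + 1; sub 4 for 3: 2·4 + 1; = 9; G_1 = 9−1 = 8
step 1: 8 = 2·4; sub 5 for 4: 2·5; = 10; G_2 = 10−1 = 9
step 2: 9 = 5 + 4; sub 6 for 5: 6 + 4; = 10; G_3 = 10−1 = 9
step 3: 9 = 6 + 3; sub 7 for 6: 7 + 3; = 10; G_4 = 10−1 = 9
step 4: 9 = 7 + 2; sub 8 for 7: 8 + 2; = 10; G_5 = 10−1 = 9
step 5: 9 = 8 + 1; sub 9 for 8: 9 + 1; = 10; G_6 = 10−1 = 9
step 6: 9 = 9; sub 10 for 9: 10; = 10; G_7 = 10−1 = 9

10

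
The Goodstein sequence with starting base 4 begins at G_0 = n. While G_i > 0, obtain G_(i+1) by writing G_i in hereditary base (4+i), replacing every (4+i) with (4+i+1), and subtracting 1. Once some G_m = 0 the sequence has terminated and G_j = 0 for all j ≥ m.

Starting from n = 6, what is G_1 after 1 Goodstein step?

6

G_0=6  [base 4] 4 + 2  →[4↦5]→  5 + 2 = 7  −1 ⇒ G_1=6
G_1=6  [base 5] 5 + 1  →[5↦6]→  6 + 1 = 7  −1 ⇒ G_2=6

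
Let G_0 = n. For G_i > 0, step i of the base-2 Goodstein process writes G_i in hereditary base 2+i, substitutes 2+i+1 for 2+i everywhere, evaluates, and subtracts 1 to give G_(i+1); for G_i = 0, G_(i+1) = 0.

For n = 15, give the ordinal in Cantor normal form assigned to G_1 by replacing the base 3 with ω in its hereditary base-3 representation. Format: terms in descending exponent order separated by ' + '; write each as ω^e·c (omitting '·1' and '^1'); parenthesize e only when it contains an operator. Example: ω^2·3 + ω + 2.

15 —HB2→ 2^(2 + 1) + 2^2 + 2 + 1 —bump→ 3^(3 + 1) + 3^3 + 3 + 1 = 112 —(−1)→ 111
111 —HB3→ 3^(3 + 1) + 3^3 + 3 —bump→ 4^(4 + 1) + 4^4 + 4 = 1284 —(−1)→ 1283

ω^(ω + 1) + ω^ω + ω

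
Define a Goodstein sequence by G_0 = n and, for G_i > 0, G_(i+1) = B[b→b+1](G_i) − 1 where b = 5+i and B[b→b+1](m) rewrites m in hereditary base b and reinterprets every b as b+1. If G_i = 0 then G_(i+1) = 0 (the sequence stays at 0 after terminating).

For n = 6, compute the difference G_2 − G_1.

G_0=6  [base 5] 5 + 1  →[5↦6]→  6 + 1 = 7  −1 ⇒ G_1=6
G_1=6  [base 6] 6  →[6↦7]→  7 = 7  −1 ⇒ G_2=6

0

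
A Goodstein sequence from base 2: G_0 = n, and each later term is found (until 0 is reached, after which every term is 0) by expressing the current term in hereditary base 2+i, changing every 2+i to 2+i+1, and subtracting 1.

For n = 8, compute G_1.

80

G_0=8  [base 2] 2^(2 + 1)  →[2↦3]→  3^(3 + 1) = 81  −1 ⇒ G_1=80
G_1=80  [base 3] 2·3^3 + 2·3^2 + 2·3 + 2  →[3↦4]→  2·4^4 + 2·4^2 + 2·4 + 2 = 554  −1 ⇒ G_2=553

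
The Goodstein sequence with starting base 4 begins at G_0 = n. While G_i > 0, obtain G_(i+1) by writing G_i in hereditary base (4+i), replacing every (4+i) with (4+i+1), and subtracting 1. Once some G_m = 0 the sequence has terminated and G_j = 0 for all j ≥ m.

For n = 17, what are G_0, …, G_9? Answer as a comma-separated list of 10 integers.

G_0 = 17. HB_4(17) = 4^2 + 1. Bump = 26. G_1 = 25.
G_1 = 25. HB_5(25) = 5^2. Bump = 36. G_2 = 35.
G_2 = 35. HB_6(35) = 5·6 + 5. Bump = 40. G_3 = 39.
G_3 = 39. HB_7(39) = 5·7 + 4. Bump = 44. G_4 = 43.
G_4 = 43. HB_8(43) = 5·8 + 3. Bump = 48. G_5 = 47.
G_5 = 47. HB_9(47) = 5·9 + 2. Bump = 52. G_6 = 51.
G_6 = 51. HB_10(51) = 5·10 + 1. Bump = 56. G_7 = 55.
G_7 = 55. HB_11(55) = 5·11. Bump = 60. G_8 = 59.
G_8 = 59. HB_12(59) = 4·12 + 11. Bump = 63. G_9 = 62.

17, 25, 35, 39, 43, 47, 51, 55, 59, 62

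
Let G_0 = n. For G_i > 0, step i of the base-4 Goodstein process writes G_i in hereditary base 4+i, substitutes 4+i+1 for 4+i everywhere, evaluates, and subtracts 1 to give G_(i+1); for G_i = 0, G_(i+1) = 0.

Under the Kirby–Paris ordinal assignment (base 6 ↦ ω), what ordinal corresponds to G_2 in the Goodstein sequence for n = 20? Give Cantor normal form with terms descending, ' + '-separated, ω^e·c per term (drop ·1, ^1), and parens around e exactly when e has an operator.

ω^2 + 3

(0) 20|_4 = 4^2 + 4 ↦ 5^2 + 5|_5 = 30 ⇒ 29
(1) 29|_5 = 5^2 + 4 ↦ 6^2 + 4|_6 = 40 ⇒ 39
(2) 39|_6 = 6^2 + 3 ↦ 7^2 + 3|_7 = 52 ⇒ 51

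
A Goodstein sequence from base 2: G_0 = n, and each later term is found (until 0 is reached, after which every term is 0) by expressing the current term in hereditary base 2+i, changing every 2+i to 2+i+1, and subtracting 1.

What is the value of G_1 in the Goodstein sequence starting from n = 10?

83

step 0: 10 = 2^(2 + 1) + 2; sub 3 for 2: 3^(3 + 1) + 3; = 84; G_1 = 84−1 = 83
step 1: 83 = 3^(3 + 1) + 2; sub 4 for 3: 4^(4 + 1) + 2; = 1026; G_2 = 1026−1 = 1025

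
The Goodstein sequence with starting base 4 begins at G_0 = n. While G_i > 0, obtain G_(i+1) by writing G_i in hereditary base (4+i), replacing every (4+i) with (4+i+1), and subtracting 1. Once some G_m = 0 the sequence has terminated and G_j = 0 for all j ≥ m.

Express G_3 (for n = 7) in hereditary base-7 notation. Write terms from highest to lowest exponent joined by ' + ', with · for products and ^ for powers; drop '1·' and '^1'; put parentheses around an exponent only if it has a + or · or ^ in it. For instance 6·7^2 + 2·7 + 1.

7

i=0: 7 = 4 + 3 (b=4); 4→5: 5 + 3 = 8; 8−1 = 7
i=1: 7 = 5 + 2 (b=5); 5→6: 6 + 2 = 8; 8−1 = 7
i=2: 7 = 6 + 1 (b=6); 6→7: 7 + 1 = 8; 8−1 = 7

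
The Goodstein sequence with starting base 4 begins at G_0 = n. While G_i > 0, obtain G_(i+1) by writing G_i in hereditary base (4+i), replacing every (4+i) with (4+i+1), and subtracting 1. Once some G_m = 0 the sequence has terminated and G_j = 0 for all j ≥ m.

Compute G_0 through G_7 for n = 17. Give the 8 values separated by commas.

17, 25, 35, 39, 43, 47, 51, 55

17 —HB4→ 4^2 + 1 —bump→ 5^2 + 1 = 26 —(−1)→ 25
25 —HB5→ 5^2 —bump→ 6^2 = 36 —(−1)→ 35
35 —HB6→ 5·6 + 5 —bump→ 5·7 + 5 = 40 —(−1)→ 39
39 —HB7→ 5·7 + 4 —bump→ 5·8 + 4 = 44 —(−1)→ 43
43 —HB8→ 5·8 + 3 —bump→ 5·9 + 3 = 48 —(−1)→ 47
47 —HB9→ 5·9 + 2 —bump→ 5·10 + 2 = 52 —(−1)→ 51
51 —HB10→ 5·10 + 1 —bump→ 5·11 + 1 = 56 —(−1)→ 55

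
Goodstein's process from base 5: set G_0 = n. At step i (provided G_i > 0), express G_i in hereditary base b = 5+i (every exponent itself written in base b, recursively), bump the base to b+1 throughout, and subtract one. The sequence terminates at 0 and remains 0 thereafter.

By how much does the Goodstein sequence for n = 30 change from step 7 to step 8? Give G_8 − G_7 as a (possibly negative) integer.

10

[0] 30 ≡ 5^2 + 5 (base 5). Lift 6: 42. −1: 41.
[1] 41 ≡ 6^2 + 5 (base 6). Lift 7: 54. −1: 53.
[2] 53 ≡ 7^2 + 4 (base 7). Lift 8: 68. −1: 67.
[3] 67 ≡ 8^2 + 3 (base 8). Lift 9: 84. −1: 83.
[4] 83 ≡ 9^2 + 2 (base 9). Lift 10: 102. −1: 101.
[5] 101 ≡ 10^2 + 1 (base 10). Lift 11: 122. −1: 121.
[6] 121 ≡ 11^2 (base 11). Lift 12: 144. −1: 143.
[7] 143 ≡ 11·12 + 11 (base 12). Lift 13: 154. −1: 153.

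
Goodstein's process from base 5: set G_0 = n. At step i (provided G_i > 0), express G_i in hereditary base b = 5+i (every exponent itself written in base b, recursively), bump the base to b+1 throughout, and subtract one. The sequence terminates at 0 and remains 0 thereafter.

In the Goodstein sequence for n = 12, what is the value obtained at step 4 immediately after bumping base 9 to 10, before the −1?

i=0: 12 = 2·5 + 2 (b=5); 5→6: 2·6 + 2 = 14; 14−1 = 13
i=1: 13 = 2·6 + 1 (b=6); 6→7: 2·7 + 1 = 15; 15−1 = 14
i=2: 14 = 2·7 (b=7); 7→8: 2·8 = 16; 16−1 = 15
i=3: 15 = 8 + 7 (b=8); 8→9: 9 + 7 = 16; 16−1 = 15

16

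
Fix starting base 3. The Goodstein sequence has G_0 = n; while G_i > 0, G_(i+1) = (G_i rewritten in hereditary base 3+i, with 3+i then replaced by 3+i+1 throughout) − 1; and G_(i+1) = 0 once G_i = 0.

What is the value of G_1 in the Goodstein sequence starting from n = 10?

base 3: 10 = 3^2 + 1; at 4: 4^2 + 1 = 17; next = 16
base 4: 16 = 4^2; at 5: 5^2 = 25; next = 24

16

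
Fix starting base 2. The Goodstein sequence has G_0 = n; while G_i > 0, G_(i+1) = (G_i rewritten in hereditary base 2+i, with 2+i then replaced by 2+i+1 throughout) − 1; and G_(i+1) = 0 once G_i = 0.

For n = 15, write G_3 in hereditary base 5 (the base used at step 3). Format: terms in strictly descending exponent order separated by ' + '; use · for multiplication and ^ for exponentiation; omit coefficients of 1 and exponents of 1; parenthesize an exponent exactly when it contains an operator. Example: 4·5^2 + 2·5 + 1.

5^(5 + 1) + 5^5 + 2

base 2: 15 = 2^(2 + 1) + 2^2 + 2 + 1; at 3: 3^(3 + 1) + 3^3 + 3 + 1 = 112; next = 111
base 3: 111 = 3^(3 + 1) + 3^3 + 3; at 4: 4^(4 + 1) + 4^4 + 4 = 1284; next = 1283
base 4: 1283 = 4^(4 + 1) + 4^4 + 3; at 5: 5^(5 + 1) + 5^5 + 3 = 18753; next = 18752
base 5: 18752 = 5^(5 + 1) + 5^5 + 2; at 6: 6^(6 + 1) + 6^6 + 2 = 326594; next = 326593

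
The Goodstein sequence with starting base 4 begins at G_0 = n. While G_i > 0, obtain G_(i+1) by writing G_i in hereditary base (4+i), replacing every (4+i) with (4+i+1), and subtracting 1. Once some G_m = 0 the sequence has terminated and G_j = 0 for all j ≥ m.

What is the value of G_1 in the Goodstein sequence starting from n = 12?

14

G_0=12  [base 4] 3·4  →[4↦5]→  3·5 = 15  −1 ⇒ G_1=14
G_1=14  [base 5] 2·5 + 4  →[5↦6]→  2·6 + 4 = 16  −1 ⇒ G_2=15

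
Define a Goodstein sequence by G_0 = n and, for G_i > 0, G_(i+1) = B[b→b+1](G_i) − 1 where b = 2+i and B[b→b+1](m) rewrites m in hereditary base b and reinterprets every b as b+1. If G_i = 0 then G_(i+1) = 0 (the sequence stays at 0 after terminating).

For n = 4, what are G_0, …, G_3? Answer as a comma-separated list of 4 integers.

4, 26, 41, 60

4 —HB2→ 2^2 —bump→ 3^3 = 27 —(−1)→ 26
26 —HB3→ 2·3^2 + 2·3 + 2 —bump→ 2·4^2 + 2·4 + 2 = 42 —(−1)→ 41
41 —HB4→ 2·4^2 + 2·4 + 1 —bump→ 2·5^2 + 2·5 + 1 = 61 —(−1)→ 60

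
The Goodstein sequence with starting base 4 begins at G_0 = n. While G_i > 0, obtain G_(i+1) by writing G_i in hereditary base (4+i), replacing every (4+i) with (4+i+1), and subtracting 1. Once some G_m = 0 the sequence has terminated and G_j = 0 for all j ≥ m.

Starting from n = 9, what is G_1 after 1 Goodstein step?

base 4: 9 = 2·4 + 1; at 5: 2·5 + 1 = 11; next = 10
base 5: 10 = 2·5; at 6: 2·6 = 12; next = 11

10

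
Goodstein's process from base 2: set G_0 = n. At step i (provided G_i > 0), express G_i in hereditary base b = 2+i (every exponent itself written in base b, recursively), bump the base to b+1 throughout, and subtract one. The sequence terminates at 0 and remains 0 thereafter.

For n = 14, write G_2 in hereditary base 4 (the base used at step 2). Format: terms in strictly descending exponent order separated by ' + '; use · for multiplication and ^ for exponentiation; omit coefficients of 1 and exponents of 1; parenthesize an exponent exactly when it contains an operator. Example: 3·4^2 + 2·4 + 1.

4^(4 + 1) + 4^4 + 1

G_0 = 14. HB_2(14) = 2^(2 + 1) + 2^2 + 2. Bump = 111. G_1 = 110.
G_1 = 110. HB_3(110) = 3^(3 + 1) + 3^3 + 2. Bump = 1282. G_2 = 1281.
G_2 = 1281. HB_4(1281) = 4^(4 + 1) + 4^4 + 1. Bump = 18751. G_3 = 18750.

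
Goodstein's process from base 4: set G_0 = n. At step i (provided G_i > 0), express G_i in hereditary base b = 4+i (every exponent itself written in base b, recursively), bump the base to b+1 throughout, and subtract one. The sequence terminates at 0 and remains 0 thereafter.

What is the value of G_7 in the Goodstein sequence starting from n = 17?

step 0: 17 = 4^2 + 1; sub 5 for 4: 5^2 + 1; = 26; G_1 = 26−1 = 25
step 1: 25 = 5^2; sub 6 for 5: 6^2; = 36; G_2 = 36−1 = 35
step 2: 35 = 5·6 + 5; sub 7 for 6: 5·7 + 5; = 40; G_3 = 40−1 = 39
step 3: 39 = 5·7 + 4; sub 8 for 7: 5·8 + 4; = 44; G_4 = 44−1 = 43
step 4: 43 = 5·8 + 3; sub 9 for 8: 5·9 + 3; = 48; G_5 = 48−1 = 47
step 5: 47 = 5·9 + 2; sub 10 for 9: 5·10 + 2; = 52; G_6 = 52−1 = 51
step 6: 51 = 5·10 + 1; sub 11 for 10: 5·11 + 1; = 56; G_7 = 56−1 = 55
step 7: 55 = 5·11; sub 12 for 11: 5·12; = 60; G_8 = 60−1 = 59

55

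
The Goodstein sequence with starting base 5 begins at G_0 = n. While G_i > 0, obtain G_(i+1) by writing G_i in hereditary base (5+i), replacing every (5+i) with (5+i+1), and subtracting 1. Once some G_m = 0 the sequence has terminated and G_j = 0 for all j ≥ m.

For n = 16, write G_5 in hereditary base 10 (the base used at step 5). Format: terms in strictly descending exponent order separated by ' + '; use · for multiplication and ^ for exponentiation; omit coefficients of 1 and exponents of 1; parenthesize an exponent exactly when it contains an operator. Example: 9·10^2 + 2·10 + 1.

2·10 + 3

[0] 16 ≡ 3·5 + 1 (base 5). Lift 6: 19. −1: 18.
[1] 18 ≡ 3·6 (base 6). Lift 7: 21. −1: 20.
[2] 20 ≡ 2·7 + 6 (base 7). Lift 8: 22. −1: 21.
[3] 21 ≡ 2·8 + 5 (base 8). Lift 9: 23. −1: 22.
[4] 22 ≡ 2·9 + 4 (base 9). Lift 10: 24. −1: 23.
[5] 23 ≡ 2·10 + 3 (base 10). Lift 11: 25. −1: 24.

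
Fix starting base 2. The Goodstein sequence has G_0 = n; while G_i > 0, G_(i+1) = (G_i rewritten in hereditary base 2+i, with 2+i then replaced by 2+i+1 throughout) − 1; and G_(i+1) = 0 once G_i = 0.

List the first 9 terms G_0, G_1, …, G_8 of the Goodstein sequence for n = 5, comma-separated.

5, 27, 255, 467, 775, 1197, 1751, 2454, 3325

base 2: 5 = 2^2 + 1; at 3: 3^3 + 1 = 28; next = 27
base 3: 27 = 3^3; at 4: 4^4 = 256; next = 255
base 4: 255 = 3·4^3 + 3·4^2 + 3·4 + 3; at 5: 3·5^3 + 3·5^2 + 3·5 + 3 = 468; next = 467
base 5: 467 = 3·5^3 + 3·5^2 + 3·5 + 2; at 6: 3·6^3 + 3·6^2 + 3·6 + 2 = 776; next = 775
base 6: 775 = 3·6^3 + 3·6^2 + 3·6 + 1; at 7: 3·7^3 + 3·7^2 + 3·7 + 1 = 1198; next = 1197
base 7: 1197 = 3·7^3 + 3·7^2 + 3·7; at 8: 3·8^3 + 3·8^2 + 3·8 = 1752; next = 1751
base 8: 1751 = 3·8^3 + 3·8^2 + 2·8 + 7; at 9: 3·9^3 + 3·9^2 + 2·9 + 7 = 2455; next = 2454
base 9: 2454 = 3·9^3 + 3·9^2 + 2·9 + 6; at 10: 3·10^3 + 3·10^2 + 2·10 + 6 = 3326; next = 3325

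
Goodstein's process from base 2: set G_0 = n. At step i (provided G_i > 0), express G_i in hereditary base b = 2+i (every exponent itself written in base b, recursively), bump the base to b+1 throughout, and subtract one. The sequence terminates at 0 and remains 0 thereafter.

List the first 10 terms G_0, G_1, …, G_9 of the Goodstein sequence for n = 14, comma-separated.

14, 110, 1281, 18750, 326591, 5862840, 134404971, 3487116548, 100000555551, 3138429262496

[0] 14 ≡ 2^(2 + 1) + 2^2 + 2 (base 2). Lift 3: 111. −1: 110.
[1] 110 ≡ 3^(3 + 1) + 3^3 + 2 (base 3). Lift 4: 1282. −1: 1281.
[2] 1281 ≡ 4^(4 + 1) + 4^4 + 1 (base 4). Lift 5: 18751. −1: 18750.
[3] 18750 ≡ 5^(5 + 1) + 5^5 (base 5). Lift 6: 326592. −1: 326591.
[4] 326591 ≡ 6^(6 + 1) + 5·6^5 + 5·6^4 + 5·6^3 + 5·6^2 + 5·6 + 5 (base 6). Lift 7: 5862841. −1: 5862840.
[5] 5862840 ≡ 7^(7 + 1) + 5·7^5 + 5·7^4 + 5·7^3 + 5·7^2 + 5·7 + 4 (base 7). Lift 8: 134404972. −1: 134404971.
[6] 134404971 ≡ 8^(8 + 1) + 5·8^5 + 5·8^4 + 5·8^3 + 5·8^2 + 5·8 + 3 (base 8). Lift 9: 3487116549. −1: 3487116548.
[7] 3487116548 ≡ 9^(9 + 1) + 5·9^5 + 5·9^4 + 5·9^3 + 5·9^2 + 5·9 + 2 (base 9). Lift 10: 100000555552. −1: 100000555551.
[8] 100000555551 ≡ 10^(10 + 1) + 5·10^5 + 5·10^4 + 5·10^3 + 5·10^2 + 5·10 + 1 (base 10). Lift 11: 3138429262497. −1: 3138429262496.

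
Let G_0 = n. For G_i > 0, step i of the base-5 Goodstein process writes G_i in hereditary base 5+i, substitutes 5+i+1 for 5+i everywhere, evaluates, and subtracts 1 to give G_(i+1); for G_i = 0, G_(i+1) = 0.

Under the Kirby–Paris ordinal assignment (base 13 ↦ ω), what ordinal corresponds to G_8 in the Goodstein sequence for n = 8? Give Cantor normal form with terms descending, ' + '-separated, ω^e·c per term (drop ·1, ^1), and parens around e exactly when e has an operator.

4

[0] 8 ≡ 5 + 3 (base 5). Lift 6: 9. −1: 8.
[1] 8 ≡ 6 + 2 (base 6). Lift 7: 9. −1: 8.
[2] 8 ≡ 7 + 1 (base 7). Lift 8: 9. −1: 8.
[3] 8 ≡ 8 (base 8). Lift 9: 9. −1: 8.
[4] 8 ≡ 8 (base 9). Lift 10: 8. −1: 7.
[5] 7 ≡ 7 (base 10). Lift 11: 7. −1: 6.
[6] 6 ≡ 6 (base 11). Lift 12: 6. −1: 5.
[7] 5 ≡ 5 (base 12). Lift 13: 5. −1: 4.
[8] 4 ≡ 4 (base 13). Lift 14: 4. −1: 3.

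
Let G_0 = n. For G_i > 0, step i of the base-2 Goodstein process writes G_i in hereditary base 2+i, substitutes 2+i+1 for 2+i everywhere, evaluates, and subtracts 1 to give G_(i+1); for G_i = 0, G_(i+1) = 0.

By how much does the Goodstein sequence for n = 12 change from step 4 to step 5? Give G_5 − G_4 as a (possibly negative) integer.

5484891

G_0 = 12. HB_2(12) = 2^(2 + 1) + 2^2. Bump = 108. G_1 = 107.
G_1 = 107. HB_3(107) = 3^(3 + 1) + 2·3^2 + 2·3 + 2. Bump = 1066. G_2 = 1065.
G_2 = 1065. HB_4(1065) = 4^(4 + 1) + 2·4^2 + 2·4 + 1. Bump = 15686. G_3 = 15685.
G_3 = 15685. HB_5(15685) = 5^(5 + 1) + 2·5^2 + 2·5. Bump = 280020. G_4 = 280019.
G_4 = 280019. HB_6(280019) = 6^(6 + 1) + 2·6^2 + 6 + 5. Bump = 5764911. G_5 = 5764910.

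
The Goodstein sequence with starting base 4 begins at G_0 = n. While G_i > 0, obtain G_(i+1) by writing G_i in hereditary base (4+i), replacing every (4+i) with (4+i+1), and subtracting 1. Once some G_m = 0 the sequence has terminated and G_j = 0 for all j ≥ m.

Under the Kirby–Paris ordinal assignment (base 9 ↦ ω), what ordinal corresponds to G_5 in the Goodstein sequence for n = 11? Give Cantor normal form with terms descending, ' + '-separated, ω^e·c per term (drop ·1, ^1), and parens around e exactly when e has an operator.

(0) 11|_4 = 2·4 + 3 ↦ 2·5 + 3|_5 = 13 ⇒ 12
(1) 12|_5 = 2·5 + 2 ↦ 2·6 + 2|_6 = 14 ⇒ 13
(2) 13|_6 = 2·6 + 1 ↦ 2·7 + 1|_7 = 15 ⇒ 14
(3) 14|_7 = 2·7 ↦ 2·8|_8 = 16 ⇒ 15
(4) 15|_8 = 8 + 7 ↦ 9 + 7|_9 = 16 ⇒ 15
(5) 15|_9 = 9 + 6 ↦ 10 + 6|_10 = 16 ⇒ 15

ω + 6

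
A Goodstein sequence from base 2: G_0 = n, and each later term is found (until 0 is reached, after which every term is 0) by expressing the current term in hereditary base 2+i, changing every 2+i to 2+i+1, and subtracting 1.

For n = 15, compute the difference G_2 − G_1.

1172

i=0: 15 = 2^(2 + 1) + 2^2 + 2 + 1 (b=2); 2→3: 3^(3 + 1) + 3^3 + 3 + 1 = 112; 112−1 = 111
i=1: 111 = 3^(3 + 1) + 3^3 + 3 (b=3); 3→4: 4^(4 + 1) + 4^4 + 4 = 1284; 1284−1 = 1283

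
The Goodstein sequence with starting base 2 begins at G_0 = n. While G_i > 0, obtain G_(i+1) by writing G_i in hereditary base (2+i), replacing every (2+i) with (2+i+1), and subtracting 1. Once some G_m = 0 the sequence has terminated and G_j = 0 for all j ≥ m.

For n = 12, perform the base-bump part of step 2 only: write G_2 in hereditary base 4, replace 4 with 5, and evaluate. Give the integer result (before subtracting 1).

step 0: 12 = 2^(2 + 1) + 2^2; sub 3 for 2: 3^(3 + 1) + 3^3; = 108; G_1 = 108−1 = 107
step 1: 107 = 3^(3 + 1) + 2·3^2 + 2·3 + 2; sub 4 for 3: 4^(4 + 1) + 2·4^2 + 2·4 + 2; = 1066; G_2 = 1066−1 = 1065
step 2: 1065 = 4^(4 + 1) + 2·4^2 + 2·4 + 1; sub 5 for 4: 5^(5 + 1) + 2·5^2 + 2·5 + 1; = 15686; G_3 = 15686−1 = 15685

15686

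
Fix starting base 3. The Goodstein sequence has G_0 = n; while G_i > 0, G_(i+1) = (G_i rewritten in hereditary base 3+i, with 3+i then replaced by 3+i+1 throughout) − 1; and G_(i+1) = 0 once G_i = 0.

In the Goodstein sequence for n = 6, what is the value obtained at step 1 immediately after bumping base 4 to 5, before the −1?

8

base 3: 6 = 2·3; at 4: 2·4 = 8; next = 7
base 4: 7 = 4 + 3; at 5: 5 + 3 = 8; next = 7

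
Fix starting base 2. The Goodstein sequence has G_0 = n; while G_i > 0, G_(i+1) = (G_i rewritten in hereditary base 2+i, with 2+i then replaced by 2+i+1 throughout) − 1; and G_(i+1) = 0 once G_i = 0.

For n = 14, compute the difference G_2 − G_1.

1171

[0] 14 ≡ 2^(2 + 1) + 2^2 + 2 (base 2). Lift 3: 111. −1: 110.
[1] 110 ≡ 3^(3 + 1) + 3^3 + 2 (base 3). Lift 4: 1282. −1: 1281.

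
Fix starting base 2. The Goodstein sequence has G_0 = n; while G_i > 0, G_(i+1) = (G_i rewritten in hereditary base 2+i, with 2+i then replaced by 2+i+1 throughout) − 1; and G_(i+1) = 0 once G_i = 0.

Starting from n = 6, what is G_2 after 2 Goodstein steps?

step 0: 6 = 2^2 + 2; sub 3 for 2: 3^3 + 3; = 30; G_1 = 30−1 = 29
step 1: 29 = 3^3 + 2; sub 4 for 3: 4^4 + 2; = 258; G_2 = 258−1 = 257

257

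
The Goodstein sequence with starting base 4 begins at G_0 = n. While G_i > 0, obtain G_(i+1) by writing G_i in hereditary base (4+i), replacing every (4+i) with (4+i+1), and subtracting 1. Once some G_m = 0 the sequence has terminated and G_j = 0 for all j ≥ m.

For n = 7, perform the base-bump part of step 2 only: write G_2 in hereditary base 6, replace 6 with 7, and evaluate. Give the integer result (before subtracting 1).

8

G_0 = 7. HB_4(7) = 4 + 3. Bump = 8. G_1 = 7.
G_1 = 7. HB_5(7) = 5 + 2. Bump = 8. G_2 = 7.
G_2 = 7. HB_6(7) = 6 + 1. Bump = 8. G_3 = 7.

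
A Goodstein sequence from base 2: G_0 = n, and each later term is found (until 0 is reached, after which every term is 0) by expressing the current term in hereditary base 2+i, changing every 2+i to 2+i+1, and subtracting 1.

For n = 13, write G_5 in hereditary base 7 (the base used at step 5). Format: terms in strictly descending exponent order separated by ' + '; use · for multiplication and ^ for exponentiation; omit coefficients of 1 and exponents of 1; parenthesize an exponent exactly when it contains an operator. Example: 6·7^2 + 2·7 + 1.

G_0 = 13. HB_2(13) = 2^(2 + 1) + 2^2 + 1. Bump = 109. G_1 = 108.
G_1 = 108. HB_3(108) = 3^(3 + 1) + 3^3. Bump = 1280. G_2 = 1279.
G_2 = 1279. HB_4(1279) = 4^(4 + 1) + 3·4^3 + 3·4^2 + 3·4 + 3. Bump = 16093. G_3 = 16092.
G_3 = 16092. HB_5(16092) = 5^(5 + 1) + 3·5^3 + 3·5^2 + 3·5 + 2. Bump = 280712. G_4 = 280711.
G_4 = 280711. HB_6(280711) = 6^(6 + 1) + 3·6^3 + 3·6^2 + 3·6 + 1. Bump = 5765999. G_5 = 5765998.
G_5 = 5765998. HB_7(5765998) = 7^(7 + 1) + 3·7^3 + 3·7^2 + 3·7. Bump = 134219480. G_6 = 134219479.

7^(7 + 1) + 3·7^3 + 3·7^2 + 3·7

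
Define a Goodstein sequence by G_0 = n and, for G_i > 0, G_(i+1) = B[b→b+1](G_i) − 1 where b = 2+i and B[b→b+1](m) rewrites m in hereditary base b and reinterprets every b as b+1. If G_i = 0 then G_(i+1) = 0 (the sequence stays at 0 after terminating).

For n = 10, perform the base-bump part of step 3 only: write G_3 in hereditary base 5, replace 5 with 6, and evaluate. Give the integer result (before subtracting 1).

base 2: 10 = 2^(2 + 1) + 2; at 3: 3^(3 + 1) + 3 = 84; next = 83
base 3: 83 = 3^(3 + 1) + 2; at 4: 4^(4 + 1) + 2 = 1026; next = 1025
base 4: 1025 = 4^(4 + 1) + 1; at 5: 5^(5 + 1) + 1 = 15626; next = 15625
base 5: 15625 = 5^(5 + 1); at 6: 6^(6 + 1) = 279936; next = 279935

279936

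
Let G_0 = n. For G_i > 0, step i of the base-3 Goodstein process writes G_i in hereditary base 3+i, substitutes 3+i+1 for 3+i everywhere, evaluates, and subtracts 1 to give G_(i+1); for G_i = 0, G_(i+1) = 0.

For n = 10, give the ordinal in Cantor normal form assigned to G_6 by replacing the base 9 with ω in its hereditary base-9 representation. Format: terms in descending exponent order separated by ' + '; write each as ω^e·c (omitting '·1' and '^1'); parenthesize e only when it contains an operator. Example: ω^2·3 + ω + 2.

ω·4

10 —HB3→ 3^2 + 1 —bump→ 4^2 + 1 = 17 —(−1)→ 16
16 —HB4→ 4^2 —bump→ 5^2 = 25 —(−1)→ 24
24 —HB5→ 4·5 + 4 —bump→ 4·6 + 4 = 28 —(−1)→ 27
27 —HB6→ 4·6 + 3 —bump→ 4·7 + 3 = 31 —(−1)→ 30
30 —HB7→ 4·7 + 2 —bump→ 4·8 + 2 = 34 —(−1)→ 33
33 —HB8→ 4·8 + 1 —bump→ 4·9 + 1 = 37 —(−1)→ 36
36 —HB9→ 4·9 —bump→ 4·10 = 40 —(−1)→ 39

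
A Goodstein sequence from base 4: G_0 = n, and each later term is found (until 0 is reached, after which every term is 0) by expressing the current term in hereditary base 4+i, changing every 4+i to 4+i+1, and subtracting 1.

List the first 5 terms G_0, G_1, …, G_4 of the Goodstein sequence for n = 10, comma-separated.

base 4: 10 = 2·4 + 2; at 5: 2·5 + 2 = 12; next = 11
base 5: 11 = 2·5 + 1; at 6: 2·6 + 1 = 13; next = 12
base 6: 12 = 2·6; at 7: 2·7 = 14; next = 13
base 7: 13 = 7 + 6; at 8: 8 + 6 = 14; next = 13

10, 11, 12, 13, 13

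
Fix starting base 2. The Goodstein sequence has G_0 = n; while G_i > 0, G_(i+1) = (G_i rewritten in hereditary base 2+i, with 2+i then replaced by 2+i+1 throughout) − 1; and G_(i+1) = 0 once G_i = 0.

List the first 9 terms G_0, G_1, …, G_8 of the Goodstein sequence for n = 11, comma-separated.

11, 84, 1027, 15627, 279937, 5764801, 134217727, 2749609302, 70077777775

step 0: 11 = 2^(2 + 1) + 2 + 1; sub 3 for 2: 3^(3 + 1) + 3 + 1; = 85; G_1 = 85−1 = 84
step 1: 84 = 3^(3 + 1) + 3; sub 4 for 3: 4^(4 + 1) + 4; = 1028; G_2 = 1028−1 = 1027
step 2: 1027 = 4^(4 + 1) + 3; sub 5 for 4: 5^(5 + 1) + 3; = 15628; G_3 = 15628−1 = 15627
step 3: 15627 = 5^(5 + 1) + 2; sub 6 for 5: 6^(6 + 1) + 2; = 279938; G_4 = 279938−1 = 279937
step 4: 279937 = 6^(6 + 1) + 1; sub 7 for 6: 7^(7 + 1) + 1; = 5764802; G_5 = 5764802−1 = 5764801
step 5: 5764801 = 7^(7 + 1); sub 8 for 7: 8^(8 + 1); = 134217728; G_6 = 134217728−1 = 134217727
step 6: 134217727 = 7·8^8 + 7·8^7 + 7·8^6 + 7·8^5 + 7·8^4 + 7·8^3 + 7·8^2 + 7·8 + 7; sub 9 for 8: 7·9^9 + 7·9^7 + 7·9^6 + 7·9^5 + 7·9^4 + 7·9^3 + 7·9^2 + 7·9 + 7; = 2749609303; G_7 = 2749609303−1 = 2749609302
step 7: 2749609302 = 7·9^9 + 7·9^7 + 7·9^6 + 7·9^5 + 7·9^4 + 7·9^3 + 7·9^2 + 7·9 + 6; sub 10 for 9: 7·10^10 + 7·10^7 + 7·10^6 + 7·10^5 + 7·10^4 + 7·10^3 + 7·10^2 + 7·10 + 6; = 70077777776; G_8 = 70077777776−1 = 70077777775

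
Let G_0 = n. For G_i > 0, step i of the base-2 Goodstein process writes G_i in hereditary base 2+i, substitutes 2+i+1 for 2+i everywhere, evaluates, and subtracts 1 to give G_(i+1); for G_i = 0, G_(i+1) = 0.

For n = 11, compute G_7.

G_0 = 11. HB_2(11) = 2^(2 + 1) + 2 + 1. Bump = 85. G_1 = 84.
G_1 = 84. HB_3(84) = 3^(3 + 1) + 3. Bump = 1028. G_2 = 1027.
G_2 = 1027. HB_4(1027) = 4^(4 + 1) + 3. Bump = 15628. G_3 = 15627.
G_3 = 15627. HB_5(15627) = 5^(5 + 1) + 2. Bump = 279938. G_4 = 279937.
G_4 = 279937. HB_6(279937) = 6^(6 + 1) + 1. Bump = 5764802. G_5 = 5764801.
G_5 = 5764801. HB_7(5764801) = 7^(7 + 1). Bump = 134217728. G_6 = 134217727.
G_6 = 134217727. HB_8(134217727) = 7·8^8 + 7·8^7 + 7·8^6 + 7·8^5 + 7·8^4 + 7·8^3 + 7·8^2 + 7·8 + 7. Bump = 2749609303. G_7 = 2749609302.

2749609302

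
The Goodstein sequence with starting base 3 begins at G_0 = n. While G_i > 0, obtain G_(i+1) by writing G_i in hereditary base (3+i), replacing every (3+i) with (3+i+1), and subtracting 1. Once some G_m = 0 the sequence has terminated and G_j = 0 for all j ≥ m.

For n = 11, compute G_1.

G_0 = 11. HB_3(11) = 3^2 + 2. Bump = 18. G_1 = 17.
G_1 = 17. HB_4(17) = 4^2 + 1. Bump = 26. G_2 = 25.

17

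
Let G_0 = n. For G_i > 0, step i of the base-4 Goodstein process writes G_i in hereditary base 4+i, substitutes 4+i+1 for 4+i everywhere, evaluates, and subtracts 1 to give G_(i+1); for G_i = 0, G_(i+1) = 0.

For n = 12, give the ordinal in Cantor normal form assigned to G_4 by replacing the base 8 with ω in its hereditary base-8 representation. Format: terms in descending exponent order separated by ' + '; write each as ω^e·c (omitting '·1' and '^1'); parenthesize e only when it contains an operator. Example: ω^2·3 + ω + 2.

step 0: 12 = 3·4; sub 5 for 4: 3·5; = 15; G_1 = 15−1 = 14
step 1: 14 = 2·5 + 4; sub 6 for 5: 2·6 + 4; = 16; G_2 = 16−1 = 15
step 2: 15 = 2·6 + 3; sub 7 for 6: 2·7 + 3; = 17; G_3 = 17−1 = 16
step 3: 16 = 2·7 + 2; sub 8 for 7: 2·8 + 2; = 18; G_4 = 18−1 = 17
step 4: 17 = 2·8 + 1; sub 9 for 8: 2·9 + 1; = 19; G_5 = 19−1 = 18

ω·2 + 1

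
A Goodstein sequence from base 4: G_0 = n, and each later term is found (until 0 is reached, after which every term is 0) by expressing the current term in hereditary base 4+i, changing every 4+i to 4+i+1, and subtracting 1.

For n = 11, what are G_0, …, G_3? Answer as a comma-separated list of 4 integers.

11, 12, 13, 14

11 —HB4→ 2·4 + 3 —bump→ 2·5 + 3 = 13 —(−1)→ 12
12 —HB5→ 2·5 + 2 —bump→ 2·6 + 2 = 14 —(−1)→ 13
13 —HB6→ 2·6 + 1 —bump→ 2·7 + 1 = 15 —(−1)→ 14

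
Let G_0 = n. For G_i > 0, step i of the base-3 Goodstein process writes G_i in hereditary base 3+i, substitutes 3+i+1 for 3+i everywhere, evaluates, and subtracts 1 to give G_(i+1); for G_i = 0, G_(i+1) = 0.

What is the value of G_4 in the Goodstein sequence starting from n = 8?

G_0=8  [base 3] 2·3 + 2  →[3↦4]→  2·4 + 2 = 10  −1 ⇒ G_1=9
G_1=9  [base 4] 2·4 + 1  →[4↦5]→  2·5 + 1 = 11  −1 ⇒ G_2=10
G_2=10  [base 5] 2·5  →[5↦6]→  2·6 = 12  −1 ⇒ G_3=11
G_3=11  [base 6] 6 + 5  →[6↦7]→  7 + 5 = 12  −1 ⇒ G_4=11
G_4=11  [base 7] 7 + 4  →[7↦8]→  8 + 4 = 12  −1 ⇒ G_5=11

11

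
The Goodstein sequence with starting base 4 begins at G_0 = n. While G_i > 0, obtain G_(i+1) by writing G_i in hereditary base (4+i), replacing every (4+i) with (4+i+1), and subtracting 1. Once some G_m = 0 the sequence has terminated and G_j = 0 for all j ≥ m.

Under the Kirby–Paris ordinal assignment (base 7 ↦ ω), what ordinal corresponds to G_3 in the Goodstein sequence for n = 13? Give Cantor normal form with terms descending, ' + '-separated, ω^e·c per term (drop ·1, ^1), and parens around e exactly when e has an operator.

ω·2 + 4

G_0 = 13. HB_4(13) = 3·4 + 1. Bump = 16. G_1 = 15.
G_1 = 15. HB_5(15) = 3·5. Bump = 18. G_2 = 17.
G_2 = 17. HB_6(17) = 2·6 + 5. Bump = 19. G_3 = 18.
G_3 = 18. HB_7(18) = 2·7 + 4. Bump = 20. G_4 = 19.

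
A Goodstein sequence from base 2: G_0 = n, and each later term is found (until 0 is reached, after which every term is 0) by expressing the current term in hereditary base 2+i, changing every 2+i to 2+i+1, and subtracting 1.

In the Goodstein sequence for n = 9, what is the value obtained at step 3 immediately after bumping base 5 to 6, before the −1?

9 —HB2→ 2^(2 + 1) + 1 —bump→ 3^(3 + 1) + 1 = 82 —(−1)→ 81
81 —HB3→ 3^(3 + 1) —bump→ 4^(4 + 1) = 1024 —(−1)→ 1023
1023 —HB4→ 3·4^4 + 3·4^3 + 3·4^2 + 3·4 + 3 —bump→ 3·5^5 + 3·5^3 + 3·5^2 + 3·5 + 3 = 9843 —(−1)→ 9842
9842 —HB5→ 3·5^5 + 3·5^3 + 3·5^2 + 3·5 + 2 —bump→ 3·6^6 + 3·6^3 + 3·6^2 + 3·6 + 2 = 140744 —(−1)→ 140743

140744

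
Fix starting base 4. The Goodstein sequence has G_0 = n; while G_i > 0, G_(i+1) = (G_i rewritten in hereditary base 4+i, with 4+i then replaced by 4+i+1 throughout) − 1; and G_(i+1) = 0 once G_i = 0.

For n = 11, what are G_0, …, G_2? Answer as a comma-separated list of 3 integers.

11, 12, 13

11 —HB4→ 2·4 + 3 —bump→ 2·5 + 3 = 13 —(−1)→ 12
12 —HB5→ 2·5 + 2 —bump→ 2·6 + 2 = 14 —(−1)→ 13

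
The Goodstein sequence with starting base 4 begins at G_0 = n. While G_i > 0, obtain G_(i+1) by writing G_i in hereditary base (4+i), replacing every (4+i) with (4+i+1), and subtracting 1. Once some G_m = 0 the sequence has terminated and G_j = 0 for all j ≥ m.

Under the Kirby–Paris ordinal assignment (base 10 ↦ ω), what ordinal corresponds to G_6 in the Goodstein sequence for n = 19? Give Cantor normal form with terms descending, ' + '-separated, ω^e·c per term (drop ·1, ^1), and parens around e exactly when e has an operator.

[0] 19 ≡ 4^2 + 3 (base 4). Lift 5: 28. −1: 27.
[1] 27 ≡ 5^2 + 2 (base 5). Lift 6: 38. −1: 37.
[2] 37 ≡ 6^2 + 1 (base 6). Lift 7: 50. −1: 49.
[3] 49 ≡ 7^2 (base 7). Lift 8: 64. −1: 63.
[4] 63 ≡ 7·8 + 7 (base 8). Lift 9: 70. −1: 69.
[5] 69 ≡ 7·9 + 6 (base 9). Lift 10: 76. −1: 75.
[6] 75 ≡ 7·10 + 5 (base 10). Lift 11: 82. −1: 81.

ω·7 + 5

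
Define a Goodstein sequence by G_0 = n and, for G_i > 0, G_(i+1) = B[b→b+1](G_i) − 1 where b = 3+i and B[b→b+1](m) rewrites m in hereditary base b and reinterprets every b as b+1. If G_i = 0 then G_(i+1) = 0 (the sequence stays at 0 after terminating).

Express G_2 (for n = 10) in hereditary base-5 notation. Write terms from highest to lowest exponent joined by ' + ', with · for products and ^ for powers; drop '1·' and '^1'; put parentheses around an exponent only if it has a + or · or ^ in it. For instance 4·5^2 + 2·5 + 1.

4·5 + 4

(0) 10|_3 = 3^2 + 1 ↦ 4^2 + 1|_4 = 17 ⇒ 16
(1) 16|_4 = 4^2 ↦ 5^2|_5 = 25 ⇒ 24
(2) 24|_5 = 4·5 + 4 ↦ 4·6 + 4|_6 = 28 ⇒ 27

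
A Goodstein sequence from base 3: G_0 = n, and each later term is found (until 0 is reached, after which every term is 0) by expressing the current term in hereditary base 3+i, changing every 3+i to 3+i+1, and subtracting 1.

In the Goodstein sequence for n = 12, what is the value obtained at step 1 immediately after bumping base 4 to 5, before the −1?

[0] 12 ≡ 3^2 + 3 (base 3). Lift 4: 20. −1: 19.
[1] 19 ≡ 4^2 + 3 (base 4). Lift 5: 28. −1: 27.

28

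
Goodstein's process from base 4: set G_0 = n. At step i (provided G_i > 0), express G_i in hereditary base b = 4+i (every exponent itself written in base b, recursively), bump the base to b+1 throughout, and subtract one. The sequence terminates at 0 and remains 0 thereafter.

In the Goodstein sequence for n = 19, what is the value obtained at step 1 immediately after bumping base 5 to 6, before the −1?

38

base 4: 19 = 4^2 + 3; at 5: 5^2 + 3 = 28; next = 27
base 5: 27 = 5^2 + 2; at 6: 6^2 + 2 = 38; next = 37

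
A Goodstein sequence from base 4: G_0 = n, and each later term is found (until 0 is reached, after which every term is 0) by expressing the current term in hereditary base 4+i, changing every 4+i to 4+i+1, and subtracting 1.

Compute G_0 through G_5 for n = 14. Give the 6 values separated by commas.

14, 16, 18, 20, 21, 22

i=0: 14 = 3·4 + 2 (b=4); 4→5: 3·5 + 2 = 17; 17−1 = 16
i=1: 16 = 3·5 + 1 (b=5); 5→6: 3·6 + 1 = 19; 19−1 = 18
i=2: 18 = 3·6 (b=6); 6→7: 3·7 = 21; 21−1 = 20
i=3: 20 = 2·7 + 6 (b=7); 7→8: 2·8 + 6 = 22; 22−1 = 21
i=4: 21 = 2·8 + 5 (b=8); 8→9: 2·9 + 5 = 23; 23−1 = 22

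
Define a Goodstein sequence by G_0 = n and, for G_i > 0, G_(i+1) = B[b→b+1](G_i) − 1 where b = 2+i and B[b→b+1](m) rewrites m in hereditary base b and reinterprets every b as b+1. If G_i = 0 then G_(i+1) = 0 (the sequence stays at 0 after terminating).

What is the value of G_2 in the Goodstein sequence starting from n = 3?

3

step 0: 3 = 2 + 1; sub 3 for 2: 3 + 1; = 4; G_1 = 4−1 = 3
step 1: 3 = 3; sub 4 for 3: 4; = 4; G_2 = 4−1 = 3
step 2: 3 = 3; sub 5 for 4: 3; = 3; G_3 = 3−1 = 2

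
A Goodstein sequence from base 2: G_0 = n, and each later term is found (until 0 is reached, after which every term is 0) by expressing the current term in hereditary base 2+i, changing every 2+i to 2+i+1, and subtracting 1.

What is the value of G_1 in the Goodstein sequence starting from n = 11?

84

base 2: 11 = 2^(2 + 1) + 2 + 1; at 3: 3^(3 + 1) + 3 + 1 = 85; next = 84
base 3: 84 = 3^(3 + 1) + 3; at 4: 4^(4 + 1) + 4 = 1028; next = 1027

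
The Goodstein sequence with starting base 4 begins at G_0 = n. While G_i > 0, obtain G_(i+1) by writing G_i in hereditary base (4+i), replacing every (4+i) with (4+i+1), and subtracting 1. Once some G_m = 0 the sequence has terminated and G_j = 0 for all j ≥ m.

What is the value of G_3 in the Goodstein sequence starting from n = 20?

step 0: 20 = 4^2 + 4; sub 5 for 4: 5^2 + 5; = 30; G_1 = 30−1 = 29
step 1: 29 = 5^2 + 4; sub 6 for 5: 6^2 + 4; = 40; G_2 = 40−1 = 39
step 2: 39 = 6^2 + 3; sub 7 for 6: 7^2 + 3; = 52; G_3 = 52−1 = 51

51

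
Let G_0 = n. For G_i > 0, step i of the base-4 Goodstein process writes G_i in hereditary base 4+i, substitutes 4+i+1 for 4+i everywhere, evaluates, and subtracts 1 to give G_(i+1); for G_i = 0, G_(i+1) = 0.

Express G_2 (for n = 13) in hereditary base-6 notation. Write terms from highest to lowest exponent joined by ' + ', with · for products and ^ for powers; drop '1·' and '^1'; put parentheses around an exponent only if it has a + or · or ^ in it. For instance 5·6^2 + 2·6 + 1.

G_0=13  [base 4] 3·4 + 1  →[4↦5]→  3·5 + 1 = 16  −1 ⇒ G_1=15
G_1=15  [base 5] 3·5  →[5↦6]→  3·6 = 18  −1 ⇒ G_2=17
G_2=17  [base 6] 2·6 + 5  →[6↦7]→  2·7 + 5 = 19  −1 ⇒ G_3=18

2·6 + 5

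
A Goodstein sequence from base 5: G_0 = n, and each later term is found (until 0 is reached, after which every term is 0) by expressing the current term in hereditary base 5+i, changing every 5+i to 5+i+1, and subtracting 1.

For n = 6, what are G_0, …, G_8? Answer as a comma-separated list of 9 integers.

(0) 6|_5 = 5 + 1 ↦ 6 + 1|_6 = 7 ⇒ 6
(1) 6|_6 = 6 ↦ 7|_7 = 7 ⇒ 6
(2) 6|_7 = 6 ↦ 6|_8 = 6 ⇒ 5
(3) 5|_8 = 5 ↦ 5|_9 = 5 ⇒ 4
(4) 4|_9 = 4 ↦ 4|_10 = 4 ⇒ 3
(5) 3|_10 = 3 ↦ 3|_11 = 3 ⇒ 2
(6) 2|_11 = 2 ↦ 2|_12 = 2 ⇒ 1
(7) 1|_12 = 1 ↦ 1|_13 = 1 ⇒ 0

6, 6, 6, 5, 4, 3, 2, 1, 0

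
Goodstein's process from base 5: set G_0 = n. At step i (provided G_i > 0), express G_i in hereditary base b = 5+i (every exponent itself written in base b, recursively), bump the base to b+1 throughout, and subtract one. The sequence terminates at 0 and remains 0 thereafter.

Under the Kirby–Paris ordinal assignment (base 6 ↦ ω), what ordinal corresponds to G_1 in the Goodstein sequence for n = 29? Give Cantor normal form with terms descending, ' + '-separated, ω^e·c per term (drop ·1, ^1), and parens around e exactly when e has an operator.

step 0: 29 = 5^2 + 4; sub 6 for 5: 6^2 + 4; = 40; G_1 = 40−1 = 39
step 1: 39 = 6^2 + 3; sub 7 for 6: 7^2 + 3; = 52; G_2 = 52−1 = 51

ω^2 + 3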